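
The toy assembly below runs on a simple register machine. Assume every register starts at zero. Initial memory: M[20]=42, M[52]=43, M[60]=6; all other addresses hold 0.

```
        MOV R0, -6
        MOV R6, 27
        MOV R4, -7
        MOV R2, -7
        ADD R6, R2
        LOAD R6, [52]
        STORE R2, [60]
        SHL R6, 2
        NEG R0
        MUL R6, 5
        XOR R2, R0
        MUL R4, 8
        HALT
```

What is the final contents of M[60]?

-7

after MOV R0, -6: R0=-6
after MOV R6, 27: R6=27
after MOV R4, -7: R4=-7
after MOV R2, -7: R2=-7
after ADD R6, R2: R6=27+(-7)=20
after LOAD R6, [52]: R6=M[52]=43
STORE R2, [60] → M[60]=-7
after SHL R6, 2: R6=43<<2=172
after NEG R0: R0=-(-6)=6
after MUL R6, 5: R6=172*5=860
after XOR R2, R0: R2=(-7)^6=-1
after MUL R4, 8: R4=(-7)*8=-56
halt.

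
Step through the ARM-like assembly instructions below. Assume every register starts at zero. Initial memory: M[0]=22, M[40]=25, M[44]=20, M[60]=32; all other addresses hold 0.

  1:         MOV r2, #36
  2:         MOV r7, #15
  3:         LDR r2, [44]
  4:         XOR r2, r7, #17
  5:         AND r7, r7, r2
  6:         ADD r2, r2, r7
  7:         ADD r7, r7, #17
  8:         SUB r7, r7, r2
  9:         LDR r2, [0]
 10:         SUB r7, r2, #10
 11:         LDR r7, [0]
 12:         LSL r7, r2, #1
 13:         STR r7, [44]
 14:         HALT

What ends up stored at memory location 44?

44

r2=36
r7=15
r2=M[44]=20
r2=15^17=30
r7=15&30=14
r2=30+14=44
r7=14+17=31
r7=31-44=-13
r2=M[0]=22
r7=22-10=12
r7=M[0]=22
r7=22<<1=44
STR r7, [44] → M[44]=44
halt.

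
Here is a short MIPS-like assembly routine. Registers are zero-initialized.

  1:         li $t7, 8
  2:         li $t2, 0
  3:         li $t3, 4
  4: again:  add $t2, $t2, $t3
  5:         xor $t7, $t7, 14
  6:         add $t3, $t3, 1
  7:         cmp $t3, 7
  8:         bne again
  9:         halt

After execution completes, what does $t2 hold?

after li $t7, 8: $t7=8
after li $t2, 0: $t2=0
after li $t3, 4: $t3=4
after add $t2, $t2, $t3: $t2=0+4=4
after xor $t7, $t7, 14: $t7=8^14=6
after add $t3, $t3, 1: $t3=4+1=5
cmp $t3, 7  (cmp 5,7)
bne again: taken
after add $t2, $t2, $t3: $t2=4+5=9
after xor $t7, $t7, 14: $t7=6^14=8
after add $t3, $t3, 1: $t3=5+1=6
cmp $t3, 7  (cmp 6,7)
bne again: taken
after add $t2, $t2, $t3: $t2=9+6=15
after xor $t7, $t7, 14: $t7=8^14=6
after add $t3, $t3, 1: $t3=6+1=7
cmp $t3, 7  (cmp 7,7)
bne again: not taken
halt.

15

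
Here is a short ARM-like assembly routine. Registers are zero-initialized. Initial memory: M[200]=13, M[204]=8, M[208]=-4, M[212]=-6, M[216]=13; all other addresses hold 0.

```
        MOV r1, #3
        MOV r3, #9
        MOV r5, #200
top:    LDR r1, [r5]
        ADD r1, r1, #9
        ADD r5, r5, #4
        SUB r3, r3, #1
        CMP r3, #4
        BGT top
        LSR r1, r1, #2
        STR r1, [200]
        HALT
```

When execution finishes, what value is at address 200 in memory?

5

r1=3
r3=9
r5=200
r1=M[200]=13
r1=13+9=22
r5=200+4=204
r3=9-1=8
CMP r3, #4  (cmp 8,4)
BGT top: taken
r1=M[204]=8
r1=8+9=17
r5=204+4=208
r3=8-1=7
CMP r3, #4  (cmp 7,4)
BGT top: taken
r1=M[208]=-4
r1=(-4)+9=5
r5=208+4=212
r3=7-1=6
CMP r3, #4  (cmp 6,4)
BGT top: taken
r1=M[212]=-6
r1=(-6)+9=3
r5=212+4=216
r3=6-1=5
CMP r3, #4  (cmp 5,4)
BGT top: taken
r1=M[216]=13
r1=13+9=22
r5=216+4=220
r3=5-1=4
CMP r3, #4  (cmp 4,4)
BGT top: not taken
r1=22>>2=5
STR r1, [200] → M[200]=5
halt.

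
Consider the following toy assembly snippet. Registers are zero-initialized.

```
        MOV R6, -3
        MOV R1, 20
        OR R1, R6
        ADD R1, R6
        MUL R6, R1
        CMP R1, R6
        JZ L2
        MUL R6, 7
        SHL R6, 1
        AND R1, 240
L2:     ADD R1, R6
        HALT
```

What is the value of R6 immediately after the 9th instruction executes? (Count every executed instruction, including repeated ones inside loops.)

252

after MOV R6, -3: R6=-3
after MOV R1, 20: R1=20
after OR R1, R6: R1=20|(-3)=-3
after ADD R1, R6: R1=(-3)+(-3)=-6
after MUL R6, R1: R6=(-3)*(-6)=18
CMP R1, R6  (cmp -6,18)
JZ L2: not taken
after MUL R6, 7: R6=18*7=126
after SHL R6, 1: R6=126<<1=252
After step 9: R6 = 252.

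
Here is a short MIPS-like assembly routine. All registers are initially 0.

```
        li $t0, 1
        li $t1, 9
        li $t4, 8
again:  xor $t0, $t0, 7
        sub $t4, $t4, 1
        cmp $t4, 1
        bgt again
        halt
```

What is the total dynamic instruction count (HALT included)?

after li $t0, 1: $t0=1
after li $t1, 9: $t1=9
after li $t4, 8: $t4=8
after xor $t0, $t0, 7: $t0=1^7=6
after sub $t4, $t4, 1: $t4=8-1=7
cmp $t4, 1  (cmp 7,1)
bgt again: taken
after xor $t0, $t0, 7: $t0=6^7=1
after sub $t4, $t4, 1: $t4=7-1=6
cmp $t4, 1  (cmp 6,1)
bgt again: taken
after xor $t0, $t0, 7: $t0=1^7=6
after sub $t4, $t4, 1: $t4=6-1=5
cmp $t4, 1  (cmp 5,1)
bgt again: taken
after xor $t0, $t0, 7: $t0=6^7=1
after sub $t4, $t4, 1: $t4=5-1=4
cmp $t4, 1  (cmp 4,1)
bgt again: taken
after xor $t0, $t0, 7: $t0=1^7=6
after sub $t4, $t4, 1: $t4=4-1=3
cmp $t4, 1  (cmp 3,1)
bgt again: taken
after xor $t0, $t0, 7: $t0=6^7=1
after sub $t4, $t4, 1: $t4=3-1=2
cmp $t4, 1  (cmp 2,1)
bgt again: taken
after xor $t0, $t0, 7: $t0=1^7=6
after sub $t4, $t4, 1: $t4=2-1=1
cmp $t4, 1  (cmp 1,1)
bgt again: not taken
halt.
Total executed instructions: 32.

32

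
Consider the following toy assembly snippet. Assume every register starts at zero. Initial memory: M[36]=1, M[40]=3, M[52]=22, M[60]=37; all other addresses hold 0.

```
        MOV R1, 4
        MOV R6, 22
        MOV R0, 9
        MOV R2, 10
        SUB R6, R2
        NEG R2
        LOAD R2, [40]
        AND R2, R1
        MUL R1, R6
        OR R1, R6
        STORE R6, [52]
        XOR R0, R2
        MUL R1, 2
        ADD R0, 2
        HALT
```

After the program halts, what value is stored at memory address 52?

MOV R1, 4 → R1=4
MOV R6, 22 → R6=22
MOV R0, 9 → R0=9
MOV R2, 10 → R2=10
SUB R6, R2 → R6=22-10=12
NEG R2 → R2=-(10)=-10
LOAD R2, [40] → R2=M[40]=3
AND R2, R1 → R2=3&4=0
MUL R1, R6 → R1=4*12=48
OR R1, R6 → R1=48|12=60
STORE R6, [52] → M[52]=12
XOR R0, R2 → R0=9^0=9
MUL R1, 2 → R1=60*2=120
ADD R0, 2 → R0=9+2=11
halt.

12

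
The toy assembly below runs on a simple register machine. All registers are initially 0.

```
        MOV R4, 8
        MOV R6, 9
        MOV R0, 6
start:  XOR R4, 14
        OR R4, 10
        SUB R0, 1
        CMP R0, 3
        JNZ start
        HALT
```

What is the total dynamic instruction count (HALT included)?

19

R4=8
R6=9
R0=6
R4=8^14=6
R4=6|10=14
R0=6-1=5
CMP R0, 3  (cmp 5,3)
JNZ start: taken
R4=14^14=0
R4=0|10=10
R0=5-1=4
CMP R0, 3  (cmp 4,3)
JNZ start: taken
R4=10^14=4
R4=4|10=14
R0=4-1=3
CMP R0, 3  (cmp 3,3)
JNZ start: not taken
halt.
Total executed instructions: 19.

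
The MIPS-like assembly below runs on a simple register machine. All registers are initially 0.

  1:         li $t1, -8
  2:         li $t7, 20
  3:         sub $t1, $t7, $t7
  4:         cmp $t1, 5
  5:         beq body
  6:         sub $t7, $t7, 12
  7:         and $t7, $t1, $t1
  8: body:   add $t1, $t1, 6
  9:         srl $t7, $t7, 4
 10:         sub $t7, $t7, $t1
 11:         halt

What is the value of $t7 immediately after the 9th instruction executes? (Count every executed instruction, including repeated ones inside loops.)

0

after li $t1, -8: $t1=-8
after li $t7, 20: $t7=20
after sub $t1, $t7, $t7: $t1=20-20=0
cmp $t1, 5  (cmp 0,5)
beq body: not taken
after sub $t7, $t7, 12: $t7=20-12=8
after and $t7, $t1, $t1: $t7=0&0=0
after add $t1, $t1, 6: $t1=0+6=6
after srl $t7, $t7, 4: $t7=0>>4=0
After step 9: $t7 = 0.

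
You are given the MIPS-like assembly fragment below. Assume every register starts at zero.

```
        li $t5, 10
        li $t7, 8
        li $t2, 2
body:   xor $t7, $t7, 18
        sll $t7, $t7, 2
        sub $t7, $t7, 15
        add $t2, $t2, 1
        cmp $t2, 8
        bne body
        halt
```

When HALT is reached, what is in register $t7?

69613

li $t5, 10 → $t5=10
li $t7, 8 → $t7=8
li $t2, 2 → $t2=2
xor $t7, $t7, 18 → $t7=8^18=26
sll $t7, $t7, 2 → $t7=26<<2=104
sub $t7, $t7, 15 → $t7=104-15=89
add $t2, $t2, 1 → $t2=2+1=3
cmp $t2, 8  (cmp 3,8)
bne body: taken
xor $t7, $t7, 18 → $t7=89^18=75
sll $t7, $t7, 2 → $t7=75<<2=300
sub $t7, $t7, 15 → $t7=300-15=285
add $t2, $t2, 1 → $t2=3+1=4
cmp $t2, 8  (cmp 4,8)
bne body: taken
xor $t7, $t7, 18 → $t7=285^18=271
sll $t7, $t7, 2 → $t7=271<<2=1084
sub $t7, $t7, 15 → $t7=1084-15=1069
add $t2, $t2, 1 → $t2=4+1=5
cmp $t2, 8  (cmp 5,8)
bne body: taken
xor $t7, $t7, 18 → $t7=1069^18=1087
sll $t7, $t7, 2 → $t7=1087<<2=4348
sub $t7, $t7, 15 → $t7=4348-15=4333
add $t2, $t2, 1 → $t2=5+1=6
cmp $t2, 8  (cmp 6,8)
bne body: taken
xor $t7, $t7, 18 → $t7=4333^18=4351
sll $t7, $t7, 2 → $t7=4351<<2=17404
sub $t7, $t7, 15 → $t7=17404-15=17389
add $t2, $t2, 1 → $t2=6+1=7
cmp $t2, 8  (cmp 7,8)
bne body: taken
xor $t7, $t7, 18 → $t7=17389^18=17407
sll $t7, $t7, 2 → $t7=17407<<2=69628
sub $t7, $t7, 15 → $t7=69628-15=69613
add $t2, $t2, 1 → $t2=7+1=8
cmp $t2, 8  (cmp 8,8)
bne body: not taken
halt.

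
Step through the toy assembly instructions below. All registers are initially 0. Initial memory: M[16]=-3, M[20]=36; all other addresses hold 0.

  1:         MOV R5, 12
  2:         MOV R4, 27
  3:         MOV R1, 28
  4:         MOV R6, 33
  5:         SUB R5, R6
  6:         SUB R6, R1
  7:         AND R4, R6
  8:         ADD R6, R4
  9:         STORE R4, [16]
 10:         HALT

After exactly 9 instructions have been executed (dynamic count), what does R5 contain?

MOV R5, 12 → R5=12
MOV R4, 27 → R4=27
MOV R1, 28 → R1=28
MOV R6, 33 → R6=33
SUB R5, R6 → R5=12-33=-21
SUB R6, R1 → R6=33-28=5
AND R4, R6 → R4=27&5=1
ADD R6, R4 → R6=5+1=6
STORE R4, [16] → M[16]=1
After step 9: R5 = -21.

-21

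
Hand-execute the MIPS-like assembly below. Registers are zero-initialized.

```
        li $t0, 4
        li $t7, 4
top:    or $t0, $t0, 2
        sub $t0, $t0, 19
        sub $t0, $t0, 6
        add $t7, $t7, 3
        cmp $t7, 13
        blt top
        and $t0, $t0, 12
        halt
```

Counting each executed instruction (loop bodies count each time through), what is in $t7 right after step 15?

10

$t0=4
$t7=4
$t0=4|2=6
$t0=6-19=-13
$t0=(-13)-6=-19
$t7=4+3=7
cmp $t7, 13  (cmp 7,13)
blt top: taken
$t0=(-19)|2=-17
$t0=(-17)-19=-36
$t0=(-36)-6=-42
$t7=7+3=10
cmp $t7, 13  (cmp 10,13)
blt top: taken
$t0=(-42)|2=-42
After step 15: $t7 = 10.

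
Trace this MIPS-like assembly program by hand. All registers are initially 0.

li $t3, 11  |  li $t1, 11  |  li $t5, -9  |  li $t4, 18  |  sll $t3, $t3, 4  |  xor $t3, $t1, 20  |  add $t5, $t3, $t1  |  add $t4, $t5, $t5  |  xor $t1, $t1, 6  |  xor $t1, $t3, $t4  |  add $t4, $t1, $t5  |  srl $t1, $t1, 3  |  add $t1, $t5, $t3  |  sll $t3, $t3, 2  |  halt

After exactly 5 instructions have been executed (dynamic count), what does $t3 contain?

176

after li $t3, 11: $t3=11
after li $t1, 11: $t1=11
after li $t5, -9: $t5=-9
after li $t4, 18: $t4=18
after sll $t3, $t3, 4: $t3=11<<4=176
After step 5: $t3 = 176.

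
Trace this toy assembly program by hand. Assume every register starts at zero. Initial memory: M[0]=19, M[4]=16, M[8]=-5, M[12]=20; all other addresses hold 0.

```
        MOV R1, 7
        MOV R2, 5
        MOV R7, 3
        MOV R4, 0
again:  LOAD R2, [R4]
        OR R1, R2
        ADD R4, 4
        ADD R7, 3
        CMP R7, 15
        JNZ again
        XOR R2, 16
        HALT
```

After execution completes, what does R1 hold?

MOV R1, 7 → R1=7
MOV R2, 5 → R2=5
MOV R7, 3 → R7=3
MOV R4, 0 → R4=0
LOAD R2, [R4] → R2=M[0]=19
OR R1, R2 → R1=7|19=23
ADD R4, 4 → R4=0+4=4
ADD R7, 3 → R7=3+3=6
CMP R7, 15  (cmp 6,15)
JNZ again: taken
LOAD R2, [R4] → R2=M[4]=16
OR R1, R2 → R1=23|16=23
ADD R4, 4 → R4=4+4=8
ADD R7, 3 → R7=6+3=9
CMP R7, 15  (cmp 9,15)
JNZ again: taken
LOAD R2, [R4] → R2=M[8]=-5
OR R1, R2 → R1=23|(-5)=-1
ADD R4, 4 → R4=8+4=12
ADD R7, 3 → R7=9+3=12
CMP R7, 15  (cmp 12,15)
JNZ again: taken
LOAD R2, [R4] → R2=M[12]=20
OR R1, R2 → R1=(-1)|20=-1
ADD R4, 4 → R4=12+4=16
ADD R7, 3 → R7=12+3=15
CMP R7, 15  (cmp 15,15)
JNZ again: not taken
XOR R2, 16 → R2=20^16=4
halt.

-1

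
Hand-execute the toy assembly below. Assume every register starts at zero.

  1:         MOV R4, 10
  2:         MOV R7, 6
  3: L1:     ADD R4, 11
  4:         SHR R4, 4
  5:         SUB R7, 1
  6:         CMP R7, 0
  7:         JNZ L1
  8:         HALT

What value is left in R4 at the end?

after MOV R4, 10: R4=10
after MOV R7, 6: R7=6
after ADD R4, 11: R4=10+11=21
after SHR R4, 4: R4=21>>4=1
after SUB R7, 1: R7=6-1=5
CMP R7, 0  (cmp 5,0)
JNZ L1: taken
after ADD R4, 11: R4=1+11=12
after SHR R4, 4: R4=12>>4=0
after SUB R7, 1: R7=5-1=4
CMP R7, 0  (cmp 4,0)
JNZ L1: taken
after ADD R4, 11: R4=0+11=11
after SHR R4, 4: R4=11>>4=0
after SUB R7, 1: R7=4-1=3
CMP R7, 0  (cmp 3,0)
JNZ L1: taken
after ADD R4, 11: R4=0+11=11
after SHR R4, 4: R4=11>>4=0
after SUB R7, 1: R7=3-1=2
CMP R7, 0  (cmp 2,0)
JNZ L1: taken
after ADD R4, 11: R4=0+11=11
after SHR R4, 4: R4=11>>4=0
after SUB R7, 1: R7=2-1=1
CMP R7, 0  (cmp 1,0)
JNZ L1: taken
after ADD R4, 11: R4=0+11=11
after SHR R4, 4: R4=11>>4=0
after SUB R7, 1: R7=1-1=0
CMP R7, 0  (cmp 0,0)
JNZ L1: not taken
halt.

0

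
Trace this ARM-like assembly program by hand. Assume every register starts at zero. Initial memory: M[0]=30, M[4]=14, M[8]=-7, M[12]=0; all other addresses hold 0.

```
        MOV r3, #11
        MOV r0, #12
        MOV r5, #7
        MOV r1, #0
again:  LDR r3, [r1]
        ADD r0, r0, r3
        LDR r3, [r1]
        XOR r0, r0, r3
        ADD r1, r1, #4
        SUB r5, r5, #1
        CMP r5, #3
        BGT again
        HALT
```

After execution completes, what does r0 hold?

-68

MOV r3, #11 → r3=11
MOV r0, #12 → r0=12
MOV r5, #7 → r5=7
MOV r1, #0 → r1=0
LDR r3, [r1] → r3=M[0]=30
ADD r0, r0, r3 → r0=12+30=42
LDR r3, [r1] → r3=M[0]=30
XOR r0, r0, r3 → r0=42^30=52
ADD r1, r1, #4 → r1=0+4=4
SUB r5, r5, #1 → r5=7-1=6
CMP r5, #3  (cmp 6,3)
BGT again: taken
LDR r3, [r1] → r3=M[4]=14
ADD r0, r0, r3 → r0=52+14=66
LDR r3, [r1] → r3=M[4]=14
XOR r0, r0, r3 → r0=66^14=76
ADD r1, r1, #4 → r1=4+4=8
SUB r5, r5, #1 → r5=6-1=5
CMP r5, #3  (cmp 5,3)
BGT again: taken
LDR r3, [r1] → r3=M[8]=-7
ADD r0, r0, r3 → r0=76+(-7)=69
LDR r3, [r1] → r3=M[8]=-7
XOR r0, r0, r3 → r0=69^(-7)=-68
ADD r1, r1, #4 → r1=8+4=12
SUB r5, r5, #1 → r5=5-1=4
CMP r5, #3  (cmp 4,3)
BGT again: taken
LDR r3, [r1] → r3=M[12]=0
ADD r0, r0, r3 → r0=(-68)+0=-68
LDR r3, [r1] → r3=M[12]=0
XOR r0, r0, r3 → r0=(-68)^0=-68
ADD r1, r1, #4 → r1=12+4=16
SUB r5, r5, #1 → r5=4-1=3
CMP r5, #3  (cmp 3,3)
BGT again: not taken
halt.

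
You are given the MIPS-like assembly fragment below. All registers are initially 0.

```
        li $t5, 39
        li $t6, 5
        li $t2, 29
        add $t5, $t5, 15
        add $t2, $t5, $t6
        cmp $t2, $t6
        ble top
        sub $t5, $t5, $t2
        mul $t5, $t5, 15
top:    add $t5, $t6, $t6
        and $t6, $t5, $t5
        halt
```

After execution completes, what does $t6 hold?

10

after li $t5, 39: $t5=39
after li $t6, 5: $t6=5
after li $t2, 29: $t2=29
after add $t5, $t5, 15: $t5=39+15=54
after add $t2, $t5, $t6: $t2=54+5=59
cmp $t2, $t6  (cmp 59,5)
ble top: not taken
after sub $t5, $t5, $t2: $t5=54-59=-5
after mul $t5, $t5, 15: $t5=(-5)*15=-75
after add $t5, $t6, $t6: $t5=5+5=10
after and $t6, $t5, $t5: $t6=10&10=10
halt.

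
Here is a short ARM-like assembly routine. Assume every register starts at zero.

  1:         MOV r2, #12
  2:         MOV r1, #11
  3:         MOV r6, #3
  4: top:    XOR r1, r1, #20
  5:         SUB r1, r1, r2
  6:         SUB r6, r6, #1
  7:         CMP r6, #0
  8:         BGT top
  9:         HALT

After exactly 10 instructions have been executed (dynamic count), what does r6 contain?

2

after MOV r2, #12: r2=12
after MOV r1, #11: r1=11
after MOV r6, #3: r6=3
after XOR r1, r1, #20: r1=11^20=31
after SUB r1, r1, r2: r1=31-12=19
after SUB r6, r6, #1: r6=3-1=2
CMP r6, #0  (cmp 2,0)
BGT top: taken
after XOR r1, r1, #20: r1=19^20=7
after SUB r1, r1, r2: r1=7-12=-5
After step 10: r6 = 2.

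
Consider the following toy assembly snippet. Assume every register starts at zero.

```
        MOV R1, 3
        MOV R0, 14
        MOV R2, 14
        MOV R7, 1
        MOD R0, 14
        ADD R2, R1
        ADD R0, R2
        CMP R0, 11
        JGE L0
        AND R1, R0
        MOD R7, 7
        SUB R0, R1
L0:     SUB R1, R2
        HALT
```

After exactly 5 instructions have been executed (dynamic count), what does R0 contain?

0

R1=3
R0=14
R2=14
R7=1
R0=14%14=0
After step 5: R0 = 0.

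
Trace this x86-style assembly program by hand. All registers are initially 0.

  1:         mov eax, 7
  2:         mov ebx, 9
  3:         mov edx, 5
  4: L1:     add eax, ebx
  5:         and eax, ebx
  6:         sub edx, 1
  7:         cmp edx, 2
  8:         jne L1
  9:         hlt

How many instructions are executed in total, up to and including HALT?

19

mov eax, 7 → eax=7
mov ebx, 9 → ebx=9
mov edx, 5 → edx=5
add eax, ebx → eax=7+9=16
and eax, ebx → eax=16&9=0
sub edx, 1 → edx=5-1=4
cmp edx, 2  (cmp 4,2)
jne L1: taken
add eax, ebx → eax=0+9=9
and eax, ebx → eax=9&9=9
sub edx, 1 → edx=4-1=3
cmp edx, 2  (cmp 3,2)
jne L1: taken
add eax, ebx → eax=9+9=18
and eax, ebx → eax=18&9=0
sub edx, 1 → edx=3-1=2
cmp edx, 2  (cmp 2,2)
jne L1: not taken
halt.
Total executed instructions: 19.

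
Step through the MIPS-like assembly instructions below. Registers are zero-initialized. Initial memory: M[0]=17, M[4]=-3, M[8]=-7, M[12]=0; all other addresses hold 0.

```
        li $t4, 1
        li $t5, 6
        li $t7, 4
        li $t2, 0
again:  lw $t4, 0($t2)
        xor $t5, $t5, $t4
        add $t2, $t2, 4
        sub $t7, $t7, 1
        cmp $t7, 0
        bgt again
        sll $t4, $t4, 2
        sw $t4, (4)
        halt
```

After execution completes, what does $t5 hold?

19

after li $t4, 1: $t4=1
after li $t5, 6: $t5=6
after li $t7, 4: $t7=4
after li $t2, 0: $t2=0
after lw $t4, 0($t2): $t4=M[0]=17
after xor $t5, $t5, $t4: $t5=6^17=23
after add $t2, $t2, 4: $t2=0+4=4
after sub $t7, $t7, 1: $t7=4-1=3
cmp $t7, 0  (cmp 3,0)
bgt again: taken
after lw $t4, 0($t2): $t4=M[4]=-3
after xor $t5, $t5, $t4: $t5=23^(-3)=-22
after add $t2, $t2, 4: $t2=4+4=8
after sub $t7, $t7, 1: $t7=3-1=2
cmp $t7, 0  (cmp 2,0)
bgt again: taken
after lw $t4, 0($t2): $t4=M[8]=-7
after xor $t5, $t5, $t4: $t5=(-22)^(-7)=19
after add $t2, $t2, 4: $t2=8+4=12
after sub $t7, $t7, 1: $t7=2-1=1
cmp $t7, 0  (cmp 1,0)
bgt again: taken
after lw $t4, 0($t2): $t4=M[12]=0
after xor $t5, $t5, $t4: $t5=19^0=19
after add $t2, $t2, 4: $t2=12+4=16
after sub $t7, $t7, 1: $t7=1-1=0
cmp $t7, 0  (cmp 0,0)
bgt again: not taken
after sll $t4, $t4, 2: $t4=0<<2=0
sw $t4, (4) → M[4]=0
halt.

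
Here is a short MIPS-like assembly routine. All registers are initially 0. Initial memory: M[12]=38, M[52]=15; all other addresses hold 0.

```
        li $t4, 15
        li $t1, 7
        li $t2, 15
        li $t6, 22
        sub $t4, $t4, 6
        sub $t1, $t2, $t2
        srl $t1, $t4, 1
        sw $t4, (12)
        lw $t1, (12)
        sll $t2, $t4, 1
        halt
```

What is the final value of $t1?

after li $t4, 15: $t4=15
after li $t1, 7: $t1=7
after li $t2, 15: $t2=15
after li $t6, 22: $t6=22
after sub $t4, $t4, 6: $t4=15-6=9
after sub $t1, $t2, $t2: $t1=15-15=0
after srl $t1, $t4, 1: $t1=9>>1=4
sw $t4, (12) → M[12]=9
after lw $t1, (12): $t1=M[12]=9
after sll $t2, $t4, 1: $t2=9<<1=18
halt.

9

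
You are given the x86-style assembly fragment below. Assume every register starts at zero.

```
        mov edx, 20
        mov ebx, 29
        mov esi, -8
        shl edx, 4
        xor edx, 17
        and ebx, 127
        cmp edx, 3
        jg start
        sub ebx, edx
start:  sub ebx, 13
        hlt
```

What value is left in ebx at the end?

16

edx=20
ebx=29
esi=-8
edx=20<<4=320
edx=320^17=337
ebx=29&127=29
cmp edx, 3  (cmp 337,3)
jg start: taken
ebx=29-13=16
halt.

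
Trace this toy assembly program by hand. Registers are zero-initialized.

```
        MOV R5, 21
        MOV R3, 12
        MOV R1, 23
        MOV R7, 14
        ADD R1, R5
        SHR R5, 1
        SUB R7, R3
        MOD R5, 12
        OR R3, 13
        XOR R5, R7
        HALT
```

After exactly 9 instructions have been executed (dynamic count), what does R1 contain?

R5=21
R3=12
R1=23
R7=14
R1=23+21=44
R5=21>>1=10
R7=14-12=2
R5=10%12=10
R3=12|13=13
After step 9: R1 = 44.

44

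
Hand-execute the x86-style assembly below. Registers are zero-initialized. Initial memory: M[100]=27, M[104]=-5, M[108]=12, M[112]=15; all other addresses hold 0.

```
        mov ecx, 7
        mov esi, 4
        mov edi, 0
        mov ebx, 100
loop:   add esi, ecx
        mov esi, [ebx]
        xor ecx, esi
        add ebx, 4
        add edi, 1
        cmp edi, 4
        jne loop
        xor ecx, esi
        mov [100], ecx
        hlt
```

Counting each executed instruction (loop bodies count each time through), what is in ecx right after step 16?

-25

after mov ecx, 7: ecx=7
after mov esi, 4: esi=4
after mov edi, 0: edi=0
after mov ebx, 100: ebx=100
after add esi, ecx: esi=4+7=11
after mov esi, [ebx]: esi=M[100]=27
after xor ecx, esi: ecx=7^27=28
after add ebx, 4: ebx=100+4=104
after add edi, 1: edi=0+1=1
cmp edi, 4  (cmp 1,4)
jne loop: taken
after add esi, ecx: esi=27+28=55
after mov esi, [ebx]: esi=M[104]=-5
after xor ecx, esi: ecx=28^(-5)=-25
after add ebx, 4: ebx=104+4=108
after add edi, 1: edi=1+1=2
After step 16: ecx = -25.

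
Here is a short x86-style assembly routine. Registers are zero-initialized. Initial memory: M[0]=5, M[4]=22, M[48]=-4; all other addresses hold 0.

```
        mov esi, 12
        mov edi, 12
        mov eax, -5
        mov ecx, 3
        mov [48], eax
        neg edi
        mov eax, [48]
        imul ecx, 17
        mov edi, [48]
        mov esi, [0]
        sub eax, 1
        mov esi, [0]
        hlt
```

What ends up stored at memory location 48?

-5

after mov esi, 12: esi=12
after mov edi, 12: edi=12
after mov eax, -5: eax=-5
after mov ecx, 3: ecx=3
mov [48], eax → M[48]=-5
after neg edi: edi=-(12)=-12
after mov eax, [48]: eax=M[48]=-5
after imul ecx, 17: ecx=3*17=51
after mov edi, [48]: edi=M[48]=-5
after mov esi, [0]: esi=M[0]=5
after sub eax, 1: eax=(-5)-1=-6
after mov esi, [0]: esi=M[0]=5
halt.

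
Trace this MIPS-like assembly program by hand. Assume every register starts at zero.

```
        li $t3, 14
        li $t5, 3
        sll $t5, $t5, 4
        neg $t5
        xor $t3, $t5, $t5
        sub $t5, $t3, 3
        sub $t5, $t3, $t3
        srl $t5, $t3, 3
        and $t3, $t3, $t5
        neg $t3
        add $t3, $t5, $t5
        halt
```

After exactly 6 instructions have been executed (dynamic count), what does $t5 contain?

$t3=14
$t5=3
$t5=3<<4=48
$t5=-(48)=-48
$t3=(-48)^(-48)=0
$t5=0-3=-3
After step 6: $t5 = -3.

-3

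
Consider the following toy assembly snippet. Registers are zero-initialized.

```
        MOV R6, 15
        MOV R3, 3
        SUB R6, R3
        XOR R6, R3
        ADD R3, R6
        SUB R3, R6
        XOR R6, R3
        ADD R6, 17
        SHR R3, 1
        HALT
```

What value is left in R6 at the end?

29

MOV R6, 15 → R6=15
MOV R3, 3 → R3=3
SUB R6, R3 → R6=15-3=12
XOR R6, R3 → R6=12^3=15
ADD R3, R6 → R3=3+15=18
SUB R3, R6 → R3=18-15=3
XOR R6, R3 → R6=15^3=12
ADD R6, 17 → R6=12+17=29
SHR R3, 1 → R3=3>>1=1
halt.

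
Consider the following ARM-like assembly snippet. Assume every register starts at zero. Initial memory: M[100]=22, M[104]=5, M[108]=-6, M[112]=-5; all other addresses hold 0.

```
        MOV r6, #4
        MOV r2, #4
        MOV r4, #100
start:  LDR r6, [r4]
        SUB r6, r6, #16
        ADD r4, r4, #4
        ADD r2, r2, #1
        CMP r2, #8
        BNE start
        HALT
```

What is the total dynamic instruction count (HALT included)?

28

MOV r6, #4 → r6=4
MOV r2, #4 → r2=4
MOV r4, #100 → r4=100
LDR r6, [r4] → r6=M[100]=22
SUB r6, r6, #16 → r6=22-16=6
ADD r4, r4, #4 → r4=100+4=104
ADD r2, r2, #1 → r2=4+1=5
CMP r2, #8  (cmp 5,8)
BNE start: taken
LDR r6, [r4] → r6=M[104]=5
SUB r6, r6, #16 → r6=5-16=-11
ADD r4, r4, #4 → r4=104+4=108
ADD r2, r2, #1 → r2=5+1=6
CMP r2, #8  (cmp 6,8)
BNE start: taken
LDR r6, [r4] → r6=M[108]=-6
SUB r6, r6, #16 → r6=(-6)-16=-22
ADD r4, r4, #4 → r4=108+4=112
ADD r2, r2, #1 → r2=6+1=7
CMP r2, #8  (cmp 7,8)
BNE start: taken
LDR r6, [r4] → r6=M[112]=-5
SUB r6, r6, #16 → r6=(-5)-16=-21
ADD r4, r4, #4 → r4=112+4=116
ADD r2, r2, #1 → r2=7+1=8
CMP r2, #8  (cmp 8,8)
BNE start: not taken
halt.
Total executed instructions: 28.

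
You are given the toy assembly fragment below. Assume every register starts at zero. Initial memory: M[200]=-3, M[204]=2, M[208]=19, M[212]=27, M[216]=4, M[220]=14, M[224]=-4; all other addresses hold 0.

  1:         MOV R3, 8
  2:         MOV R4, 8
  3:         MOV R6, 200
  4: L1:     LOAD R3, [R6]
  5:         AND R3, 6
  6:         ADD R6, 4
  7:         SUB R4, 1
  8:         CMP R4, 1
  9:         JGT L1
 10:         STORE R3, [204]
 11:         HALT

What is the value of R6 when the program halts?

228

MOV R3, 8 → R3=8
MOV R4, 8 → R4=8
MOV R6, 200 → R6=200
LOAD R3, [R6] → R3=M[200]=-3
AND R3, 6 → R3=(-3)&6=4
ADD R6, 4 → R6=200+4=204
SUB R4, 1 → R4=8-1=7
CMP R4, 1  (cmp 7,1)
JGT L1: taken
LOAD R3, [R6] → R3=M[204]=2
AND R3, 6 → R3=2&6=2
ADD R6, 4 → R6=204+4=208
SUB R4, 1 → R4=7-1=6
CMP R4, 1  (cmp 6,1)
JGT L1: taken
LOAD R3, [R6] → R3=M[208]=19
AND R3, 6 → R3=19&6=2
ADD R6, 4 → R6=208+4=212
SUB R4, 1 → R4=6-1=5
CMP R4, 1  (cmp 5,1)
JGT L1: taken
LOAD R3, [R6] → R3=M[212]=27
AND R3, 6 → R3=27&6=2
ADD R6, 4 → R6=212+4=216
SUB R4, 1 → R4=5-1=4
CMP R4, 1  (cmp 4,1)
JGT L1: taken
LOAD R3, [R6] → R3=M[216]=4
AND R3, 6 → R3=4&6=4
ADD R6, 4 → R6=216+4=220
SUB R4, 1 → R4=4-1=3
CMP R4, 1  (cmp 3,1)
JGT L1: taken
LOAD R3, [R6] → R3=M[220]=14
AND R3, 6 → R3=14&6=6
ADD R6, 4 → R6=220+4=224
SUB R4, 1 → R4=3-1=2
CMP R4, 1  (cmp 2,1)
JGT L1: taken
LOAD R3, [R6] → R3=M[224]=-4
AND R3, 6 → R3=(-4)&6=4
ADD R6, 4 → R6=224+4=228
SUB R4, 1 → R4=2-1=1
CMP R4, 1  (cmp 1,1)
JGT L1: not taken
STORE R3, [204] → M[204]=4
halt.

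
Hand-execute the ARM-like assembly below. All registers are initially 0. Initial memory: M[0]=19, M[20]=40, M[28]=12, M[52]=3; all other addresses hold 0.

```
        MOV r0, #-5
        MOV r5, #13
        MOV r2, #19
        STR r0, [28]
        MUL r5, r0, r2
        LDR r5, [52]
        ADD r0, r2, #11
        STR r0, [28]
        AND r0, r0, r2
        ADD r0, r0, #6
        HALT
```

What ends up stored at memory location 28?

30

after MOV r0, #-5: r0=-5
after MOV r5, #13: r5=13
after MOV r2, #19: r2=19
STR r0, [28] → M[28]=-5
after MUL r5, r0, r2: r5=(-5)*19=-95
after LDR r5, [52]: r5=M[52]=3
after ADD r0, r2, #11: r0=19+11=30
STR r0, [28] → M[28]=30
after AND r0, r0, r2: r0=30&19=18
after ADD r0, r0, #6: r0=18+6=24
halt.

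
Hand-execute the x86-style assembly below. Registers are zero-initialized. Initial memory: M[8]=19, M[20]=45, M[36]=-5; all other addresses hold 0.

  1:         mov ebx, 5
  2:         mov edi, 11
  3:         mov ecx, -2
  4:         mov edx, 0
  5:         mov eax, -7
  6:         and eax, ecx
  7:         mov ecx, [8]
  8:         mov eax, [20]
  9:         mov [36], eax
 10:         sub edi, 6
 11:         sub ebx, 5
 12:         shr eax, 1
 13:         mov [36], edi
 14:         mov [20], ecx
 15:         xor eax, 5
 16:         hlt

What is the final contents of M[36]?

after mov ebx, 5: ebx=5
after mov edi, 11: edi=11
after mov ecx, -2: ecx=-2
after mov edx, 0: edx=0
after mov eax, -7: eax=-7
after and eax, ecx: eax=(-7)&(-2)=-8
after mov ecx, [8]: ecx=M[8]=19
after mov eax, [20]: eax=M[20]=45
mov [36], eax → M[36]=45
after sub edi, 6: edi=11-6=5
after sub ebx, 5: ebx=5-5=0
after shr eax, 1: eax=45>>1=22
mov [36], edi → M[36]=5
mov [20], ecx → M[20]=19
after xor eax, 5: eax=22^5=19
halt.

5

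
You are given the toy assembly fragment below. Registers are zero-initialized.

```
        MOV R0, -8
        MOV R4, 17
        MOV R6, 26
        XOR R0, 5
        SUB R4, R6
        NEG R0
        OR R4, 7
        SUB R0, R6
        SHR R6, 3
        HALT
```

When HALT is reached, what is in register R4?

-9

after MOV R0, -8: R0=-8
after MOV R4, 17: R4=17
after MOV R6, 26: R6=26
after XOR R0, 5: R0=(-8)^5=-3
after SUB R4, R6: R4=17-26=-9
after NEG R0: R0=-(-3)=3
after OR R4, 7: R4=(-9)|7=-9
after SUB R0, R6: R0=3-26=-23
after SHR R6, 3: R6=26>>3=3
halt.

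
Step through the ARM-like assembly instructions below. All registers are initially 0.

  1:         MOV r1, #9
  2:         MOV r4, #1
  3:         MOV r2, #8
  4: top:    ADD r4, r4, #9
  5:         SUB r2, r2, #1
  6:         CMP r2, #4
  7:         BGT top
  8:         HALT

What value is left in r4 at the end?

MOV r1, #9 → r1=9
MOV r4, #1 → r4=1
MOV r2, #8 → r2=8
ADD r4, r4, #9 → r4=1+9=10
SUB r2, r2, #1 → r2=8-1=7
CMP r2, #4  (cmp 7,4)
BGT top: taken
ADD r4, r4, #9 → r4=10+9=19
SUB r2, r2, #1 → r2=7-1=6
CMP r2, #4  (cmp 6,4)
BGT top: taken
ADD r4, r4, #9 → r4=19+9=28
SUB r2, r2, #1 → r2=6-1=5
CMP r2, #4  (cmp 5,4)
BGT top: taken
ADD r4, r4, #9 → r4=28+9=37
SUB r2, r2, #1 → r2=5-1=4
CMP r2, #4  (cmp 4,4)
BGT top: not taken
halt.

37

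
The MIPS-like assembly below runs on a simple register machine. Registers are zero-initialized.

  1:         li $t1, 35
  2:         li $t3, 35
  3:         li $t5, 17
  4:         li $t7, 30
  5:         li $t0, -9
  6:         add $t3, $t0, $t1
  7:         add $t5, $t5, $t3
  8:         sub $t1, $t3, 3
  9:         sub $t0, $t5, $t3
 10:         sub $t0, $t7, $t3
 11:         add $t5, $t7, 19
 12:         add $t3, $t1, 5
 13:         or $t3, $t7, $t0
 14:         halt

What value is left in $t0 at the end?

li $t1, 35 → $t1=35
li $t3, 35 → $t3=35
li $t5, 17 → $t5=17
li $t7, 30 → $t7=30
li $t0, -9 → $t0=-9
add $t3, $t0, $t1 → $t3=(-9)+35=26
add $t5, $t5, $t3 → $t5=17+26=43
sub $t1, $t3, 3 → $t1=26-3=23
sub $t0, $t5, $t3 → $t0=43-26=17
sub $t0, $t7, $t3 → $t0=30-26=4
add $t5, $t7, 19 → $t5=30+19=49
add $t3, $t1, 5 → $t3=23+5=28
or $t3, $t7, $t0 → $t3=30|4=30
halt.

4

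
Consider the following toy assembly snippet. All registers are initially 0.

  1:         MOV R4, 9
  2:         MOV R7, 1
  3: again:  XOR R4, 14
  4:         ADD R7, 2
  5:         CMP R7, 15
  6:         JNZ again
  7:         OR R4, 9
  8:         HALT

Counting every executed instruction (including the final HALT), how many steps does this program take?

after MOV R4, 9: R4=9
after MOV R7, 1: R7=1
after XOR R4, 14: R4=9^14=7
after ADD R7, 2: R7=1+2=3
CMP R7, 15  (cmp 3,15)
JNZ again: taken
after XOR R4, 14: R4=7^14=9
after ADD R7, 2: R7=3+2=5
CMP R7, 15  (cmp 5,15)
JNZ again: taken
after XOR R4, 14: R4=9^14=7
after ADD R7, 2: R7=5+2=7
CMP R7, 15  (cmp 7,15)
JNZ again: taken
after XOR R4, 14: R4=7^14=9
after ADD R7, 2: R7=7+2=9
CMP R7, 15  (cmp 9,15)
JNZ again: taken
after XOR R4, 14: R4=9^14=7
after ADD R7, 2: R7=9+2=11
CMP R7, 15  (cmp 11,15)
JNZ again: taken
after XOR R4, 14: R4=7^14=9
after ADD R7, 2: R7=11+2=13
CMP R7, 15  (cmp 13,15)
JNZ again: taken
after XOR R4, 14: R4=9^14=7
after ADD R7, 2: R7=13+2=15
CMP R7, 15  (cmp 15,15)
JNZ again: not taken
after OR R4, 9: R4=7|9=15
halt.
Total executed instructions: 32.

32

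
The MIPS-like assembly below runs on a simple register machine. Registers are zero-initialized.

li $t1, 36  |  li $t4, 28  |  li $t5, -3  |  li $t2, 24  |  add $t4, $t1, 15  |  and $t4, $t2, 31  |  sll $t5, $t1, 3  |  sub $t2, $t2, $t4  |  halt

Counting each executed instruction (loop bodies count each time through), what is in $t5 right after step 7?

288

li $t1, 36 → $t1=36
li $t4, 28 → $t4=28
li $t5, -3 → $t5=-3
li $t2, 24 → $t2=24
add $t4, $t1, 15 → $t4=36+15=51
and $t4, $t2, 31 → $t4=24&31=24
sll $t5, $t1, 3 → $t5=36<<3=288
After step 7: $t5 = 288.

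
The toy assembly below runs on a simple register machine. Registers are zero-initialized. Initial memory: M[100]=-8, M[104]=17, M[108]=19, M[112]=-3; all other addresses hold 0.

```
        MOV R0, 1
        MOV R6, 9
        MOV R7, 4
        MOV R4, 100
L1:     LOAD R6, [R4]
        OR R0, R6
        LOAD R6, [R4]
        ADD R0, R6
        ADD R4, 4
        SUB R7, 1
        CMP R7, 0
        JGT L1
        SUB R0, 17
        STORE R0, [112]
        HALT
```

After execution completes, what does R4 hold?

116

R0=1
R6=9
R7=4
R4=100
R6=M[100]=-8
R0=1|(-8)=-7
R6=M[100]=-8
R0=(-7)+(-8)=-15
R4=100+4=104
R7=4-1=3
CMP R7, 0  (cmp 3,0)
JGT L1: taken
R6=M[104]=17
R0=(-15)|17=-15
R6=M[104]=17
R0=(-15)+17=2
R4=104+4=108
R7=3-1=2
CMP R7, 0  (cmp 2,0)
JGT L1: taken
R6=M[108]=19
R0=2|19=19
R6=M[108]=19
R0=19+19=38
R4=108+4=112
R7=2-1=1
CMP R7, 0  (cmp 1,0)
JGT L1: taken
R6=M[112]=-3
R0=38|(-3)=-1
R6=M[112]=-3
R0=(-1)+(-3)=-4
R4=112+4=116
R7=1-1=0
CMP R7, 0  (cmp 0,0)
JGT L1: not taken
R0=(-4)-17=-21
STORE R0, [112] → M[112]=-21
halt.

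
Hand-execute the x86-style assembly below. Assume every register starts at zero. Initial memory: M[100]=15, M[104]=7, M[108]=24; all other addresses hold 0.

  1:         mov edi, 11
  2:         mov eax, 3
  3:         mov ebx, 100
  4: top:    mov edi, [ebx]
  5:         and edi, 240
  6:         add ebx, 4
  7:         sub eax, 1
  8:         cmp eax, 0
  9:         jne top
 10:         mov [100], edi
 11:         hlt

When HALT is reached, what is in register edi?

16

edi=11
eax=3
ebx=100
edi=M[100]=15
edi=15&240=0
ebx=100+4=104
eax=3-1=2
cmp eax, 0  (cmp 2,0)
jne top: taken
edi=M[104]=7
edi=7&240=0
ebx=104+4=108
eax=2-1=1
cmp eax, 0  (cmp 1,0)
jne top: taken
edi=M[108]=24
edi=24&240=16
ebx=108+4=112
eax=1-1=0
cmp eax, 0  (cmp 0,0)
jne top: not taken
mov [100], edi → M[100]=16
halt.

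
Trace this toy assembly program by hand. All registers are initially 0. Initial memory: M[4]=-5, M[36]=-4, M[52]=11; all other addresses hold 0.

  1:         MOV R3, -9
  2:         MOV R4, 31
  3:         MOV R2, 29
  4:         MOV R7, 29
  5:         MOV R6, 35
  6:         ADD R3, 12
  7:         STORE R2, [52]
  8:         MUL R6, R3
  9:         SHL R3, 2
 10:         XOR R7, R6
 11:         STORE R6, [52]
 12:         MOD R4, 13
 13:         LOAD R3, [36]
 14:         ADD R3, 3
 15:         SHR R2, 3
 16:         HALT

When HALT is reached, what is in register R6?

MOV R3, -9 → R3=-9
MOV R4, 31 → R4=31
MOV R2, 29 → R2=29
MOV R7, 29 → R7=29
MOV R6, 35 → R6=35
ADD R3, 12 → R3=(-9)+12=3
STORE R2, [52] → M[52]=29
MUL R6, R3 → R6=35*3=105
SHL R3, 2 → R3=3<<2=12
XOR R7, R6 → R7=29^105=116
STORE R6, [52] → M[52]=105
MOD R4, 13 → R4=31%13=5
LOAD R3, [36] → R3=M[36]=-4
ADD R3, 3 → R3=(-4)+3=-1
SHR R2, 3 → R2=29>>3=3
halt.

105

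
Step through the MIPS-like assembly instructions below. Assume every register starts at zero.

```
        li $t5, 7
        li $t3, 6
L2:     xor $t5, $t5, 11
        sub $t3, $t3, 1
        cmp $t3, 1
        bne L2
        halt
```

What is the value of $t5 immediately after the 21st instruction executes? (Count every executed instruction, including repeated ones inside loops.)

12

li $t5, 7 → $t5=7
li $t3, 6 → $t3=6
xor $t5, $t5, 11 → $t5=7^11=12
sub $t3, $t3, 1 → $t3=6-1=5
cmp $t3, 1  (cmp 5,1)
bne L2: taken
xor $t5, $t5, 11 → $t5=12^11=7
sub $t3, $t3, 1 → $t3=5-1=4
cmp $t3, 1  (cmp 4,1)
bne L2: taken
xor $t5, $t5, 11 → $t5=7^11=12
sub $t3, $t3, 1 → $t3=4-1=3
cmp $t3, 1  (cmp 3,1)
bne L2: taken
xor $t5, $t5, 11 → $t5=12^11=7
sub $t3, $t3, 1 → $t3=3-1=2
cmp $t3, 1  (cmp 2,1)
bne L2: taken
xor $t5, $t5, 11 → $t5=7^11=12
sub $t3, $t3, 1 → $t3=2-1=1
cmp $t3, 1  (cmp 1,1)
After step 21: $t5 = 12.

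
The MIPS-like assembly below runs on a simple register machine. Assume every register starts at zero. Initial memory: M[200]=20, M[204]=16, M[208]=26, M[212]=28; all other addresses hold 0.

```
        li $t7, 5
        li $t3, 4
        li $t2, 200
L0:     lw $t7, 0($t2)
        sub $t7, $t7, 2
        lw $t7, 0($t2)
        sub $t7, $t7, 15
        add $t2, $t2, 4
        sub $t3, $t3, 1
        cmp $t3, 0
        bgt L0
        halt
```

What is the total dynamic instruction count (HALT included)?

after li $t7, 5: $t7=5
after li $t3, 4: $t3=4
after li $t2, 200: $t2=200
after lw $t7, 0($t2): $t7=M[200]=20
after sub $t7, $t7, 2: $t7=20-2=18
after lw $t7, 0($t2): $t7=M[200]=20
after sub $t7, $t7, 15: $t7=20-15=5
after add $t2, $t2, 4: $t2=200+4=204
after sub $t3, $t3, 1: $t3=4-1=3
cmp $t3, 0  (cmp 3,0)
bgt L0: taken
after lw $t7, 0($t2): $t7=M[204]=16
after sub $t7, $t7, 2: $t7=16-2=14
after lw $t7, 0($t2): $t7=M[204]=16
after sub $t7, $t7, 15: $t7=16-15=1
after add $t2, $t2, 4: $t2=204+4=208
after sub $t3, $t3, 1: $t3=3-1=2
cmp $t3, 0  (cmp 2,0)
bgt L0: taken
after lw $t7, 0($t2): $t7=M[208]=26
after sub $t7, $t7, 2: $t7=26-2=24
after lw $t7, 0($t2): $t7=M[208]=26
after sub $t7, $t7, 15: $t7=26-15=11
after add $t2, $t2, 4: $t2=208+4=212
after sub $t3, $t3, 1: $t3=2-1=1
cmp $t3, 0  (cmp 1,0)
bgt L0: taken
after lw $t7, 0($t2): $t7=M[212]=28
after sub $t7, $t7, 2: $t7=28-2=26
after lw $t7, 0($t2): $t7=M[212]=28
after sub $t7, $t7, 15: $t7=28-15=13
after add $t2, $t2, 4: $t2=212+4=216
after sub $t3, $t3, 1: $t3=1-1=0
cmp $t3, 0  (cmp 0,0)
bgt L0: not taken
halt.
Total executed instructions: 36.

36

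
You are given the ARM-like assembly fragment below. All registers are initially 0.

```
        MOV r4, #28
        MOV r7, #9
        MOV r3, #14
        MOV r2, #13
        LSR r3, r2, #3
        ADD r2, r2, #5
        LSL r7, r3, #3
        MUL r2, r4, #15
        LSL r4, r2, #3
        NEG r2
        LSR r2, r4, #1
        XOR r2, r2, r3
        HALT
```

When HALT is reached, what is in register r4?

3360

after MOV r4, #28: r4=28
after MOV r7, #9: r7=9
after MOV r3, #14: r3=14
after MOV r2, #13: r2=13
after LSR r3, r2, #3: r3=13>>3=1
after ADD r2, r2, #5: r2=13+5=18
after LSL r7, r3, #3: r7=1<<3=8
after MUL r2, r4, #15: r2=28*15=420
after LSL r4, r2, #3: r4=420<<3=3360
after NEG r2: r2=-(420)=-420
after LSR r2, r4, #1: r2=3360>>1=1680
after XOR r2, r2, r3: r2=1680^1=1681
halt.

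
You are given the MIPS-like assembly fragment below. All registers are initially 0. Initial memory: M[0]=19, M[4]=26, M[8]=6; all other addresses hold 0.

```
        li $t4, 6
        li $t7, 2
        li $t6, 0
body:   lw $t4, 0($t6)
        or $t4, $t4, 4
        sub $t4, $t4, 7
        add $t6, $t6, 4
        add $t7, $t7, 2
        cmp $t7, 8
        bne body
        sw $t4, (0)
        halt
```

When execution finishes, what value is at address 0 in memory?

after li $t4, 6: $t4=6
after li $t7, 2: $t7=2
after li $t6, 0: $t6=0
after lw $t4, 0($t6): $t4=M[0]=19
after or $t4, $t4, 4: $t4=19|4=23
after sub $t4, $t4, 7: $t4=23-7=16
after add $t6, $t6, 4: $t6=0+4=4
after add $t7, $t7, 2: $t7=2+2=4
cmp $t7, 8  (cmp 4,8)
bne body: taken
after lw $t4, 0($t6): $t4=M[4]=26
after or $t4, $t4, 4: $t4=26|4=30
after sub $t4, $t4, 7: $t4=30-7=23
after add $t6, $t6, 4: $t6=4+4=8
after add $t7, $t7, 2: $t7=4+2=6
cmp $t7, 8  (cmp 6,8)
bne body: taken
after lw $t4, 0($t6): $t4=M[8]=6
after or $t4, $t4, 4: $t4=6|4=6
after sub $t4, $t4, 7: $t4=6-7=-1
after add $t6, $t6, 4: $t6=8+4=12
after add $t7, $t7, 2: $t7=6+2=8
cmp $t7, 8  (cmp 8,8)
bne body: not taken
sw $t4, (0) → M[0]=-1
halt.

-1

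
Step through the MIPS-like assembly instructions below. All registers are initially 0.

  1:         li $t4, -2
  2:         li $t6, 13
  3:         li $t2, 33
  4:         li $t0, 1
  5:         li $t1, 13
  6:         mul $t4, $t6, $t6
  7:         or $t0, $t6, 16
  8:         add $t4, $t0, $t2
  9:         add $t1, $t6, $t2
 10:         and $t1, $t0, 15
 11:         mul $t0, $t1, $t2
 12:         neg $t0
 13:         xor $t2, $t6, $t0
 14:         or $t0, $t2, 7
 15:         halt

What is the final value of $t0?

-417

li $t4, -2 → $t4=-2
li $t6, 13 → $t6=13
li $t2, 33 → $t2=33
li $t0, 1 → $t0=1
li $t1, 13 → $t1=13
mul $t4, $t6, $t6 → $t4=13*13=169
or $t0, $t6, 16 → $t0=13|16=29
add $t4, $t0, $t2 → $t4=29+33=62
add $t1, $t6, $t2 → $t1=13+33=46
and $t1, $t0, 15 → $t1=29&15=13
mul $t0, $t1, $t2 → $t0=13*33=429
neg $t0 → $t0=-(429)=-429
xor $t2, $t6, $t0 → $t2=13^(-429)=-418
or $t0, $t2, 7 → $t0=(-418)|7=-417
halt.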